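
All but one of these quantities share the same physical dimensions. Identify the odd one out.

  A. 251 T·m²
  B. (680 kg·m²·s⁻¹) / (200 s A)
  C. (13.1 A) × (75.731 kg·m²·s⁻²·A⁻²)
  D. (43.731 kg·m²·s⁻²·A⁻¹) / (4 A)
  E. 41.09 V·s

D.

Expand each in SI base units:
  A. T·m² = Wb·m⁻²·m² = kg·m²·s⁻²·A⁻¹
  B. [kg·m²·s⁻¹] / [s·A] = kg·m²·s⁻²·A⁻¹
  C. [A] · [kg·m²·s⁻²·A⁻²] = kg·m²·s⁻²·A⁻¹
  D. [kg·m²·s⁻²·A⁻¹] / [A] = kg·m²·s⁻²·A⁻²
  E. V·s = J·C⁻¹·s = kg·m²·s⁻²·A⁻¹
All reduce to kg·m²·s⁻²·A⁻¹ except D., which is kg·m²·s⁻²·A⁻².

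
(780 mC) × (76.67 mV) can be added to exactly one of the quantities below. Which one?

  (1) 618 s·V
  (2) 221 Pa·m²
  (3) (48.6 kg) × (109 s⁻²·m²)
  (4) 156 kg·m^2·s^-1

(3)

Reference: [s·A] · [kg·m²·s⁻³·A⁻¹] = kg·m²·s⁻².
Each option:
  (1) V·s = J·C⁻¹·s = kg·m²·s⁻²·A⁻¹
  (2) Pa·m² = N·m⁻²·m² = kg·m·s⁻²
  (3) [kg] · [m²·s⁻²] = kg·m²·s⁻²  ← same
  (4) kg·m²·s⁻¹
Only (3) matches kg·m²·s⁻².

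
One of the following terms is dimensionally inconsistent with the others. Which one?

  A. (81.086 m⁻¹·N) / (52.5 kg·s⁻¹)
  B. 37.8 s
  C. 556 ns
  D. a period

A.

Reduce each to base SI dimensions:
  A. [kg·s⁻²] / [kg·s⁻¹] = s⁻¹
  B. s
  C. s
  D. [period] = s
All reduce to s except A., which is s⁻¹.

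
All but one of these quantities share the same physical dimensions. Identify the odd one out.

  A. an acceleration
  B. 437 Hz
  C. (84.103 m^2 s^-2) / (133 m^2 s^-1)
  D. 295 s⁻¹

Dimensions:
  A. [acceleration] = m·s⁻²
  B. Hz = s⁻¹
  C. [m²·s⁻²] / [m²·s⁻¹] = s⁻¹
  D. s⁻¹
All reduce to s⁻¹ except A., which is m·s⁻².

A.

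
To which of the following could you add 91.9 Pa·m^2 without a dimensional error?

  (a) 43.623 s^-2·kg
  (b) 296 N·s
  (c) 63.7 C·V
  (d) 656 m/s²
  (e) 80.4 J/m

Reference: Pa·m² = N·m⁻²·m² = kg·m·s⁻².
Each option:
  (a) kg·s⁻²
  (b) N·s = kg·m·s⁻²·s = kg·m·s⁻¹
  (c) C·V = s·A·J·C⁻¹ = kg·m²·s⁻²
  (d) m·s⁻²
  (e) J·m⁻¹ = N·m·m⁻¹ = kg·m·s⁻²  ← same
Only (e) matches kg·m·s⁻².

(e)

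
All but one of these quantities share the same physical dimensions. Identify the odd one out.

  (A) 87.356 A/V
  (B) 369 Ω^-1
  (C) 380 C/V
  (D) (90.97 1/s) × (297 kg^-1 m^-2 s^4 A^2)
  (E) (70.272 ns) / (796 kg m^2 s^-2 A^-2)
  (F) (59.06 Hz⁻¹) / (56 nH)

(C)

Reduce each to base SI dimensions:
  (A) A·V⁻¹ = A·(J·C⁻¹)⁻¹ = kg⁻¹·m⁻²·s³·A²
  (B) Ω⁻¹ = (V·A⁻¹)⁻¹ = kg⁻¹·m⁻²·s³·A²
  (C) C·V⁻¹ = s·A·(J·C⁻¹)⁻¹ = kg⁻¹·m⁻²·s⁴·A²
  (D) [s⁻¹] · [kg⁻¹·m⁻²·s⁴·A²] = kg⁻¹·m⁻²·s³·A²
  (E) [s] / [kg·m²·s⁻²·A⁻²] = kg⁻¹·m⁻²·s³·A²
  (F) [s] / [kg·m²·s⁻²·A⁻²] = kg⁻¹·m⁻²·s³·A²
All reduce to kg⁻¹·m⁻²·s³·A² except (C), which is kg⁻¹·m⁻²·s⁴·A².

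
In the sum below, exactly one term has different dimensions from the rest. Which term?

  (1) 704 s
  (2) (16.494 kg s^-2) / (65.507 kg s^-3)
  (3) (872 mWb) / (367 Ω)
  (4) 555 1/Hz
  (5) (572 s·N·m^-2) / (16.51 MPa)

(3)

Reduce each to base SI dimensions:
  (1) s
  (2) [kg·s⁻²] / [kg·s⁻³] = s
  (3) [kg·m²·s⁻²·A⁻¹] / [kg·m²·s⁻³·A⁻²] = s·A
  (4) Hz⁻¹ = (s⁻¹)⁻¹ = s
  (5) [kg·m⁻¹·s⁻¹] / [kg·m⁻¹·s⁻²] = s
All reduce to s except (3), which is s·A.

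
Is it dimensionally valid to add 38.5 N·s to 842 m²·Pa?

Dimensions:
  38.5 N·s:  N·s = kg·m·s⁻²·s = kg·m·s⁻¹
  842 m²·Pa:  Pa·m² = N·m⁻²·m² = kg·m·s⁻²
kg·m·s⁻¹ ≠ kg·m·s⁻², so they cannot be added.

No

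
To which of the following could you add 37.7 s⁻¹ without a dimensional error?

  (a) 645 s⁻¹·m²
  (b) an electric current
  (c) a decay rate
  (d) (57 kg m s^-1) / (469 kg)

(c)

Reference: s⁻¹.
Each option:
  (a) m²·s⁻¹
  (b) [electric current] = A
  (c) [decay rate] = s⁻¹  ← same
  (d) [kg·m·s⁻¹] / [kg] = m·s⁻¹
Only (c) matches s⁻¹.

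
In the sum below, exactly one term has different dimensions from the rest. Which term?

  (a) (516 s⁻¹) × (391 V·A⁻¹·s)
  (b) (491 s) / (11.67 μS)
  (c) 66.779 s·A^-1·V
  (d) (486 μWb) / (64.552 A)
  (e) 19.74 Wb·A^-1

Expand each in SI base units:
  (a) [s⁻¹] · [kg·m²·s⁻²·A⁻²] = kg·m²·s⁻³·A⁻²
  (b) [s] / [kg⁻¹·m⁻²·s³·A²] = kg·m²·s⁻²·A⁻²
  (c) V·s·A⁻¹ = J·C⁻¹·s·A⁻¹ = kg·m²·s⁻²·A⁻²
  (d) [kg·m²·s⁻²·A⁻¹] / [A] = kg·m²·s⁻²·A⁻²
  (e) Wb·A⁻¹ = V·s·A⁻¹ = kg·m²·s⁻²·A⁻²
All reduce to kg·m²·s⁻²·A⁻² except (a), which is kg·m²·s⁻³·A⁻².

(a)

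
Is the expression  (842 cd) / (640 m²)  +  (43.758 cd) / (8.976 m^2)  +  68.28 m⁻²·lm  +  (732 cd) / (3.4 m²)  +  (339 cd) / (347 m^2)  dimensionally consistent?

Yes

Reduce each to base SI dimensions:
  (842 cd) / (640 m²):  [cd] / [m²] = m⁻²·cd
  (43.758 cd) / (8.976 m^2):  [cd] / [m²] = m⁻²·cd
  68.28 m⁻²·lm:  lm·m⁻² = cd·m⁻² = m⁻²·cd
  (732 cd) / (3.4 m²):  [cd] / [m²] = m⁻²·cd
  (339 cd) / (347 m^2):  [cd] / [m²] = m⁻²·cd
Every term reduces to m⁻²·cd.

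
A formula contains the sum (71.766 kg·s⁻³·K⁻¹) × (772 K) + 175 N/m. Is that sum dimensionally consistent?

Work out the base dimensions of each:
  (71.766 kg·s⁻³·K⁻¹) × (772 K):  [kg·s⁻³·K⁻¹] · [K] = kg·s⁻³
  175 N/m:  N·m⁻¹ = kg·m·s⁻²·m⁻¹ = kg·s⁻²
kg·s⁻³ ≠ kg·s⁻², so they cannot be added.

No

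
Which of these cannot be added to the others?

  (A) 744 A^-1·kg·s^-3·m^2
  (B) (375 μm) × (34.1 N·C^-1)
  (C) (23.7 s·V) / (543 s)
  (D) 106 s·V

(D)

Reduce each to base SI dimensions:
  (A) kg·m²·s⁻³·A⁻¹
  (B) [m] · [kg·m·s⁻³·A⁻¹] = kg·m²·s⁻³·A⁻¹
  (C) [kg·m²·s⁻²·A⁻¹] / [s] = kg·m²·s⁻³·A⁻¹
  (D) V·s = J·C⁻¹·s = kg·m²·s⁻²·A⁻¹
All reduce to kg·m²·s⁻³·A⁻¹ except (D), which is kg·m²·s⁻²·A⁻¹.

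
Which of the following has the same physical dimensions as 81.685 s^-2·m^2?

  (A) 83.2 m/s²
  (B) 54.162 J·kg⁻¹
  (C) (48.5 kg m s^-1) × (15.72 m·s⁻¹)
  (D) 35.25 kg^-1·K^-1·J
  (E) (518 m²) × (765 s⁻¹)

(B)

Reference: m²·s⁻².
Each option:
  (A) m·s⁻²
  (B) J·kg⁻¹ = N·m·kg⁻¹ = m²·s⁻²  ← same
  (C) [kg·m·s⁻¹] · [m·s⁻¹] = kg·m²·s⁻²
  (D) J·kg⁻¹·K⁻¹ = N·m·kg⁻¹·K⁻¹ = m²·s⁻²·K⁻¹
  (E) [m²] · [s⁻¹] = m²·s⁻¹
Only (B) matches m²·s⁻².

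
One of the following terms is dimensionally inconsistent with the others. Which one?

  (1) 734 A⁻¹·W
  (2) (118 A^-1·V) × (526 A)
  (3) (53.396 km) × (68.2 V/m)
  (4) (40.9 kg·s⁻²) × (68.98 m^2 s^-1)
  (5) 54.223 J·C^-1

Reduce each to base SI dimensions:
  (1) W·A⁻¹ = J·s⁻¹·A⁻¹ = kg·m²·s⁻³·A⁻¹
  (2) [kg·m²·s⁻³·A⁻²] · [A] = kg·m²·s⁻³·A⁻¹
  (3) [m] · [kg·m·s⁻³·A⁻¹] = kg·m²·s⁻³·A⁻¹
  (4) [kg·s⁻²] · [m²·s⁻¹] = kg·m²·s⁻³
  (5) J·C⁻¹ = N·m·(s·A)⁻¹ = kg·m²·s⁻³·A⁻¹
All reduce to kg·m²·s⁻³·A⁻¹ except (4), which is kg·m²·s⁻³.

(4)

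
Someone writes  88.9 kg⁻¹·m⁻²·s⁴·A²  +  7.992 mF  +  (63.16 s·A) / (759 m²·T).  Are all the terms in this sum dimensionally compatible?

No

In SI base units:
  88.9 kg⁻¹·m⁻²·s⁴·A²:  kg⁻¹·m⁻²·s⁴·A²
  7.992 mF:  F = C·V⁻¹ = kg⁻¹·m⁻²·s⁴·A²
  (63.16 s·A) / (759 m²·T):  [s·A] / [kg·m²·s⁻²·A⁻¹] = kg⁻¹·m⁻²·s³·A²
The terms do not share a single dimension (kg⁻¹·m⁻²·s³·A² vs kg⁻¹·m⁻²·s⁴·A²).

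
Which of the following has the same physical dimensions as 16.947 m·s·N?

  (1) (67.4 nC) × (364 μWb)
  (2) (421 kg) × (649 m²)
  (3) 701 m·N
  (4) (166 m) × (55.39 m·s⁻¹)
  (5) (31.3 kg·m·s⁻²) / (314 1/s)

Reference: N·m·s = kg·m·s⁻²·m·s = kg·m²·s⁻¹.
Each option:
  (1) [s·A] · [kg·m²·s⁻²·A⁻¹] = kg·m²·s⁻¹  ← same
  (2) [kg] · [m²] = kg·m²
  (3) N·m = kg·m·s⁻²·m = kg·m²·s⁻²
  (4) [m] · [m·s⁻¹] = m²·s⁻¹
  (5) [kg·m·s⁻²] / [s⁻¹] = kg·m·s⁻¹
Only (1) matches kg·m²·s⁻¹.

(1)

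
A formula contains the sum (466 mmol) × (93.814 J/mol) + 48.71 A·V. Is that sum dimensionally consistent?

No

In SI base units:
  (466 mmol) × (93.814 J/mol):  [mol] · [kg·m²·s⁻²·mol⁻¹] = kg·m²·s⁻²
  48.71 A·V:  V·A = J·C⁻¹·A = kg·m²·s⁻³
kg·m²·s⁻² ≠ kg·m²·s⁻³, so they cannot be added.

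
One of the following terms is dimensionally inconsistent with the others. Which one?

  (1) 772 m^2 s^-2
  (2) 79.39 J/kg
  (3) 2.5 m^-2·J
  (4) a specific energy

Reduce each to base SI dimensions:
  (1) m²·s⁻²
  (2) J·kg⁻¹ = N·m·kg⁻¹ = m²·s⁻²
  (3) J·m⁻² = N·m·m⁻² = kg·s⁻²
  (4) [specific energy] = m²·s⁻²
All reduce to m²·s⁻² except (3), which is kg·s⁻².

(3)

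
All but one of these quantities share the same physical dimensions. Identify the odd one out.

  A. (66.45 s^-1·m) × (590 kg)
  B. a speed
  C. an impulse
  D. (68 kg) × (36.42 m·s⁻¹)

In SI base units:
  A. [m·s⁻¹] · [kg] = kg·m·s⁻¹
  B. [speed] = m·s⁻¹
  C. [impulse] = kg·m·s⁻¹
  D. [kg] · [m·s⁻¹] = kg·m·s⁻¹
All reduce to kg·m·s⁻¹ except B., which is m·s⁻¹.

B.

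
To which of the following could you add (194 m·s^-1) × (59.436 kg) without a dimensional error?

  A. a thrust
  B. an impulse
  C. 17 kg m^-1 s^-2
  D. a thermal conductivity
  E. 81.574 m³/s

Reference: [m·s⁻¹] · [kg] = kg·m·s⁻¹.
Each option:
  A. [thrust] = kg·m·s⁻²
  B. [impulse] = kg·m·s⁻¹  ← same
  C. kg·m⁻¹·s⁻²
  D. [thermal conductivity] = kg·m·s⁻³·K⁻¹
  E. m³·s⁻¹
Only B. matches kg·m·s⁻¹.

B.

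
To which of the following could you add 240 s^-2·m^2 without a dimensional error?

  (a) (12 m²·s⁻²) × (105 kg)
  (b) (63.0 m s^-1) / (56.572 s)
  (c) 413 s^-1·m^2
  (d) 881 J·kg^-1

Reference: m²·s⁻².
Each option:
  (a) [m²·s⁻²] · [kg] = kg·m²·s⁻²
  (b) [m·s⁻¹] / [s] = m·s⁻²
  (c) m²·s⁻¹
  (d) J·kg⁻¹ = N·m·kg⁻¹ = m²·s⁻²  ← same
Only (d) matches m²·s⁻².

(d)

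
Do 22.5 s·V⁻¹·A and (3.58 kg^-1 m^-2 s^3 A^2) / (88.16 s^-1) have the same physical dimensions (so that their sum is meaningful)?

Expand each in SI base units:
  22.5 s·V⁻¹·A:  A·s·V⁻¹ = A·s·(J·C⁻¹)⁻¹ = kg⁻¹·m⁻²·s⁴·A²
  (3.58 kg^-1 m^-2 s^3 A^2) / (88.16 s^-1):  [kg⁻¹·m⁻²·s³·A²] / [s⁻¹] = kg⁻¹·m⁻²·s⁴·A²
Both are kg⁻¹·m⁻²·s⁴·A², so they have the same dimensions and can be added.

Yes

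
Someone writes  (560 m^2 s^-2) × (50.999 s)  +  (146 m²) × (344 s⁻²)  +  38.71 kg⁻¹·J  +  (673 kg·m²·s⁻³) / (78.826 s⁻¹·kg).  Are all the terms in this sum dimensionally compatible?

Reduce each to base SI dimensions:
  (560 m^2 s^-2) × (50.999 s):  [m²·s⁻²] · [s] = m²·s⁻¹
  (146 m²) × (344 s⁻²):  [m²] · [s⁻²] = m²·s⁻²
  38.71 kg⁻¹·J:  J·kg⁻¹ = N·m·kg⁻¹ = m²·s⁻²
  (673 kg·m²·s⁻³) / (78.826 s⁻¹·kg):  [kg·m²·s⁻³] / [kg·s⁻¹] = m²·s⁻²
The terms do not share a single dimension (m²·s⁻² vs m²·s⁻¹).

No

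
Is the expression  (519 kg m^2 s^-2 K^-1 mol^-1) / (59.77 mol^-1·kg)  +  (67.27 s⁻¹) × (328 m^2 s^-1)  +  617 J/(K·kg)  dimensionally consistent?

No

Reduce each to base SI dimensions:
  (519 kg m^2 s^-2 K^-1 mol^-1) / (59.77 mol^-1·kg):  [kg·m²·s⁻²·K⁻¹·mol⁻¹] / [kg·mol⁻¹] = m²·s⁻²·K⁻¹
  (67.27 s⁻¹) × (328 m^2 s^-1):  [s⁻¹] · [m²·s⁻¹] = m²·s⁻²
  617 J/(K·kg):  J·kg⁻¹·K⁻¹ = N·m·kg⁻¹·K⁻¹ = m²·s⁻²·K⁻¹
The terms do not share a single dimension (m²·s⁻² vs m²·s⁻²·K⁻¹).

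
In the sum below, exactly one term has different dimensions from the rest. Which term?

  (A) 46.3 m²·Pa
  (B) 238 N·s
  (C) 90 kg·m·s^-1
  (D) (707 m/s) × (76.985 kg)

In SI base units:
  (A) Pa·m² = N·m⁻²·m² = kg·m·s⁻²
  (B) N·s = kg·m·s⁻²·s = kg·m·s⁻¹
  (C) kg·m·s⁻¹
  (D) [m·s⁻¹] · [kg] = kg·m·s⁻¹
All reduce to kg·m·s⁻¹ except (A), which is kg·m·s⁻².

(A)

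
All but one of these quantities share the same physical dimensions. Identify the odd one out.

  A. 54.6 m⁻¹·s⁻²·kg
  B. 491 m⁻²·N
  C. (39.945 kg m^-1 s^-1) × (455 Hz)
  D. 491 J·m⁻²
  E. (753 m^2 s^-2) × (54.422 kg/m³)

D.

Dimensions:
  A. kg·m⁻¹·s⁻²
  B. N·m⁻² = kg·m·s⁻²·m⁻² = kg·m⁻¹·s⁻²
  C. [kg·m⁻¹·s⁻¹] · [s⁻¹] = kg·m⁻¹·s⁻²
  D. J·m⁻² = N·m·m⁻² = kg·s⁻²
  E. [m²·s⁻²] · [kg·m⁻³] = kg·m⁻¹·s⁻²
All reduce to kg·m⁻¹·s⁻² except D., which is kg·s⁻².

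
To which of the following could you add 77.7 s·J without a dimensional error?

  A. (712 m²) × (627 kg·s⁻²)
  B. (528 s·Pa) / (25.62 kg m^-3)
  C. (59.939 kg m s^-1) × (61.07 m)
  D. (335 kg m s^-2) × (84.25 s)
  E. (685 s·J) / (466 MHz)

C.

Reference: J·s = N·m·s = kg·m²·s⁻¹.
Each option:
  A. [m²] · [kg·s⁻²] = kg·m²·s⁻²
  B. [kg·m⁻¹·s⁻¹] / [kg·m⁻³] = m²·s⁻¹
  C. [kg·m·s⁻¹] · [m] = kg·m²·s⁻¹  ← same
  D. [kg·m·s⁻²] · [s] = kg·m·s⁻¹
  E. [kg·m²·s⁻¹] / [s⁻¹] = kg·m²
Only C. matches kg·m²·s⁻¹.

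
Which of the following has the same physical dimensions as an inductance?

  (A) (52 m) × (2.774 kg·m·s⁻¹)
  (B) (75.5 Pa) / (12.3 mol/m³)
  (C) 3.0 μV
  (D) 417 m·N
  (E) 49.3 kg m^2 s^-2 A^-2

Reference: [inductance] = kg·m²·s⁻²·A⁻².
Each option:
  (A) [m] · [kg·m·s⁻¹] = kg·m²·s⁻¹
  (B) [kg·m⁻¹·s⁻²] / [m⁻³·mol] = kg·m²·s⁻²·mol⁻¹
  (C) V = J·C⁻¹ = kg·m²·s⁻³·A⁻¹
  (D) N·m = kg·m·s⁻²·m = kg·m²·s⁻²
  (E) kg·m²·s⁻²·A⁻²  ← same
Only (E) matches kg·m²·s⁻²·A⁻².

(E)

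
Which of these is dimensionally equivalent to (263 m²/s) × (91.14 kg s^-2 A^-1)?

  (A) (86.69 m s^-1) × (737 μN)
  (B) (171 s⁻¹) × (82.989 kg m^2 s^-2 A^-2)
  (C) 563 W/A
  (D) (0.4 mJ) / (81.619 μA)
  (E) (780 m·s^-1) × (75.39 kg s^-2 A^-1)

Reference: [m²·s⁻¹] · [kg·s⁻²·A⁻¹] = kg·m²·s⁻³·A⁻¹.
Each option:
  (A) [m·s⁻¹] · [kg·m·s⁻²] = kg·m²·s⁻³
  (B) [s⁻¹] · [kg·m²·s⁻²·A⁻²] = kg·m²·s⁻³·A⁻²
  (C) W·A⁻¹ = J·s⁻¹·A⁻¹ = kg·m²·s⁻³·A⁻¹  ← same
  (D) [kg·m²·s⁻²] / [A] = kg·m²·s⁻²·A⁻¹
  (E) [m·s⁻¹] · [kg·s⁻²·A⁻¹] = kg·m·s⁻³·A⁻¹
Only (C) matches kg·m²·s⁻³·A⁻¹.

(C)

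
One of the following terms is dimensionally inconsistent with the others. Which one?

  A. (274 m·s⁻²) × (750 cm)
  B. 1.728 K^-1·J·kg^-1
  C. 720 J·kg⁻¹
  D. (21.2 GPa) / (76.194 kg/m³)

B.

Work out the base dimensions of each:
  A. [m·s⁻²] · [m] = m²·s⁻²
  B. J·kg⁻¹·K⁻¹ = N·m·kg⁻¹·K⁻¹ = m²·s⁻²·K⁻¹
  C. J·kg⁻¹ = N·m·kg⁻¹ = m²·s⁻²
  D. [kg·m⁻¹·s⁻²] / [kg·m⁻³] = m²·s⁻²
All reduce to m²·s⁻² except B., which is m²·s⁻²·K⁻¹.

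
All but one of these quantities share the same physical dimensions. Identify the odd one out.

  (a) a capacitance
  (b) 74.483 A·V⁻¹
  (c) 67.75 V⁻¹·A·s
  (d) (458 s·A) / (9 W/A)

(b)

In SI base units:
  (a) [capacitance] = kg⁻¹·m⁻²·s⁴·A²
  (b) A·V⁻¹ = A·(J·C⁻¹)⁻¹ = kg⁻¹·m⁻²·s³·A²
  (c) A·s·V⁻¹ = A·s·(J·C⁻¹)⁻¹ = kg⁻¹·m⁻²·s⁴·A²
  (d) [s·A] / [kg·m²·s⁻³·A⁻¹] = kg⁻¹·m⁻²·s⁴·A²
All reduce to kg⁻¹·m⁻²·s⁴·A² except (b), which is kg⁻¹·m⁻²·s³·A².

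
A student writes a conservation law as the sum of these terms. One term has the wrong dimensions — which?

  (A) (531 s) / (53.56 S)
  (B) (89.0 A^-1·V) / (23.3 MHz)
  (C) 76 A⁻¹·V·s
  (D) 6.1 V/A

Expand each in SI base units:
  (A) [s] / [kg⁻¹·m⁻²·s³·A²] = kg·m²·s⁻²·A⁻²
  (B) [kg·m²·s⁻³·A⁻²] / [s⁻¹] = kg·m²·s⁻²·A⁻²
  (C) V·s·A⁻¹ = J·C⁻¹·s·A⁻¹ = kg·m²·s⁻²·A⁻²
  (D) V·A⁻¹ = J·C⁻¹·A⁻¹ = kg·m²·s⁻³·A⁻²
All reduce to kg·m²·s⁻²·A⁻² except (D), which is kg·m²·s⁻³·A⁻².

(D)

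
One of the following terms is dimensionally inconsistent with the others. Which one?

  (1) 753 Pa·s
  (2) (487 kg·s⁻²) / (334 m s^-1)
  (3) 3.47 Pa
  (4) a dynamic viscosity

(3)

Expand each in SI base units:
  (1) Pa·s = N·m⁻²·s = kg·m⁻¹·s⁻¹
  (2) [kg·s⁻²] / [m·s⁻¹] = kg·m⁻¹·s⁻¹
  (3) Pa = N·m⁻² = kg·m⁻¹·s⁻²
  (4) [dynamic viscosity] = kg·m⁻¹·s⁻¹
All reduce to kg·m⁻¹·s⁻¹ except (3), which is kg·m⁻¹·s⁻².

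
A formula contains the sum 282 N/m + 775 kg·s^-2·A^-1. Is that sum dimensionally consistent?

No

Reduce each to base SI dimensions:
  282 N/m:  N·m⁻¹ = kg·m·s⁻²·m⁻¹ = kg·s⁻²
  775 kg·s^-2·A^-1:  kg·s⁻²·A⁻¹
kg·s⁻² ≠ kg·s⁻²·A⁻¹, so they cannot be added.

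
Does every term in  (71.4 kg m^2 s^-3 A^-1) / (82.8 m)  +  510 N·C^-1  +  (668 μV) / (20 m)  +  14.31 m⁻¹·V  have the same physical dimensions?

Expand each in SI base units:
  (71.4 kg m^2 s^-3 A^-1) / (82.8 m):  [kg·m²·s⁻³·A⁻¹] / [m] = kg·m·s⁻³·A⁻¹
  510 N·C^-1:  N·C⁻¹ = kg·m·s⁻²·(s·A)⁻¹ = kg·m·s⁻³·A⁻¹
  (668 μV) / (20 m):  [kg·m²·s⁻³·A⁻¹] / [m] = kg·m·s⁻³·A⁻¹
  14.31 m⁻¹·V:  V·m⁻¹ = J·C⁻¹·m⁻¹ = kg·m·s⁻³·A⁻¹
Every term reduces to kg·m·s⁻³·A⁻¹.

Yes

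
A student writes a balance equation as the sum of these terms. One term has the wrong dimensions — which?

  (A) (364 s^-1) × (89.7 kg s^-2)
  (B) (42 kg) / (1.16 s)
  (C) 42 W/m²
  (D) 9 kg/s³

(B)

Expand each in SI base units:
  (A) [s⁻¹] · [kg·s⁻²] = kg·s⁻³
  (B) [kg] / [s] = kg·s⁻¹
  (C) W·m⁻² = J·s⁻¹·m⁻² = kg·s⁻³
  (D) kg·s⁻³
All reduce to kg·s⁻³ except (B), which is kg·s⁻¹.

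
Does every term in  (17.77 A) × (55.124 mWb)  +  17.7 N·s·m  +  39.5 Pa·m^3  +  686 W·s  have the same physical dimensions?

No

In SI base units:
  (17.77 A) × (55.124 mWb):  [A] · [kg·m²·s⁻²·A⁻¹] = kg·m²·s⁻²
  17.7 N·s·m:  N·m·s = kg·m·s⁻²·m·s = kg·m²·s⁻¹
  39.5 Pa·m^3:  Pa·m³ = N·m⁻²·m³ = kg·m²·s⁻²
  686 W·s:  W·s = J·s⁻¹·s = kg·m²·s⁻²
The terms do not share a single dimension (kg·m²·s⁻² vs kg·m²·s⁻¹).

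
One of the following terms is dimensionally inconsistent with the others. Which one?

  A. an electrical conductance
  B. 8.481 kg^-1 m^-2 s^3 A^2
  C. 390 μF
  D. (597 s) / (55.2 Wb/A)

In SI base units:
  A. [electrical conductance] = kg⁻¹·m⁻²·s³·A²
  B. kg⁻¹·m⁻²·s³·A²
  C. F = C·V⁻¹ = kg⁻¹·m⁻²·s⁴·A²
  D. [s] / [kg·m²·s⁻²·A⁻²] = kg⁻¹·m⁻²·s³·A²
All reduce to kg⁻¹·m⁻²·s³·A² except C., which is kg⁻¹·m⁻²·s⁴·A².

C.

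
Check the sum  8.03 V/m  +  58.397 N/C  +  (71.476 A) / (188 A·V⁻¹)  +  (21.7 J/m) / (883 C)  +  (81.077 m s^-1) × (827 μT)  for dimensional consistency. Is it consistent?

No

Expand each in SI base units:
  8.03 V/m:  V·m⁻¹ = J·C⁻¹·m⁻¹ = kg·m·s⁻³·A⁻¹
  58.397 N/C:  N·C⁻¹ = kg·m·s⁻²·(s·A)⁻¹ = kg·m·s⁻³·A⁻¹
  (71.476 A) / (188 A·V⁻¹):  [A] / [kg⁻¹·m⁻²·s³·A²] = kg·m²·s⁻³·A⁻¹
  (21.7 J/m) / (883 C):  [kg·m·s⁻²] / [s·A] = kg·m·s⁻³·A⁻¹
  (81.077 m s^-1) × (827 μT):  [m·s⁻¹] · [kg·s⁻²·A⁻¹] = kg·m·s⁻³·A⁻¹
The terms do not share a single dimension (kg·m²·s⁻³·A⁻¹ vs kg·m·s⁻³·A⁻¹).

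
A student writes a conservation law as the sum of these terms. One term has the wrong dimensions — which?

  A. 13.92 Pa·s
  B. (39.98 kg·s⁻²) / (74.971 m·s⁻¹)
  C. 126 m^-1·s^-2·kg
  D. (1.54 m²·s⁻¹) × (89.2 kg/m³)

In SI base units:
  A. Pa·s = N·m⁻²·s = kg·m⁻¹·s⁻¹
  B. [kg·s⁻²] / [m·s⁻¹] = kg·m⁻¹·s⁻¹
  C. kg·m⁻¹·s⁻²
  D. [m²·s⁻¹] · [kg·m⁻³] = kg·m⁻¹·s⁻¹
All reduce to kg·m⁻¹·s⁻¹ except C., which is kg·m⁻¹·s⁻².

C.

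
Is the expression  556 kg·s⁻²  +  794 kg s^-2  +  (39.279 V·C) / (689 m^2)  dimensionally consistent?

Reduce each to base SI dimensions:
  556 kg·s⁻²:  kg·s⁻²
  794 kg s^-2:  kg·s⁻²
  (39.279 V·C) / (689 m^2):  [kg·m²·s⁻²] / [m²] = kg·s⁻²
Every term reduces to kg·s⁻².

Yes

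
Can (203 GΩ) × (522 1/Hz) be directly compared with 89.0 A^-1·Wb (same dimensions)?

Reduce each to base SI dimensions:
  (203 GΩ) × (522 1/Hz):  [kg·m²·s⁻³·A⁻²] · [s] = kg·m²·s⁻²·A⁻²
  89.0 A^-1·Wb:  Wb·A⁻¹ = V·s·A⁻¹ = kg·m²·s⁻²·A⁻²
Both are kg·m²·s⁻²·A⁻², so they have the same dimensions and can be added.

Yes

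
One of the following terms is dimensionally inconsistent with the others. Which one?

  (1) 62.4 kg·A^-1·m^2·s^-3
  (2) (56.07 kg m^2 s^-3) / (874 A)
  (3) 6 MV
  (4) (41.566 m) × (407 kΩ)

(4)

Expand each in SI base units:
  (1) kg·m²·s⁻³·A⁻¹
  (2) [kg·m²·s⁻³] / [A] = kg·m²·s⁻³·A⁻¹
  (3) V = J·C⁻¹ = kg·m²·s⁻³·A⁻¹
  (4) [m] · [kg·m²·s⁻³·A⁻²] = kg·m³·s⁻³·A⁻²
All reduce to kg·m²·s⁻³·A⁻¹ except (4), which is kg·m³·s⁻³·A⁻².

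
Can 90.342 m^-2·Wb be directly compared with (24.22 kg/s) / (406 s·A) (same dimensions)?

Dimensions:
  90.342 m^-2·Wb:  Wb·m⁻² = V·s·m⁻² = kg·s⁻²·A⁻¹
  (24.22 kg/s) / (406 s·A):  [kg·s⁻¹] / [s·A] = kg·s⁻²·A⁻¹
Both are kg·s⁻²·A⁻¹, so they have the same dimensions and can be added.

Yes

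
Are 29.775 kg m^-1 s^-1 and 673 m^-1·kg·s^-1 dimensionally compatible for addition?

Yes

Reduce each to base SI dimensions:
  29.775 kg m^-1 s^-1:  kg·m⁻¹·s⁻¹
  673 m^-1·kg·s^-1:  kg·m⁻¹·s⁻¹
Both are kg·m⁻¹·s⁻¹, so they have the same dimensions and can be added.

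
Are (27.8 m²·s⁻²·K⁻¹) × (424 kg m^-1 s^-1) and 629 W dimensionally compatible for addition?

Expand each in SI base units:
  (27.8 m²·s⁻²·K⁻¹) × (424 kg m^-1 s^-1):  [m²·s⁻²·K⁻¹] · [kg·m⁻¹·s⁻¹] = kg·m·s⁻³·K⁻¹
  629 W:  W = J·s⁻¹ = kg·m²·s⁻³
kg·m·s⁻³·K⁻¹ ≠ kg·m²·s⁻³, so they cannot be added.

No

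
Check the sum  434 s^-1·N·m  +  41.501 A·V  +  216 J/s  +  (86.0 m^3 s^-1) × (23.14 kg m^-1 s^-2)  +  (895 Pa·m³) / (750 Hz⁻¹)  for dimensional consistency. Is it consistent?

Yes

Reduce each to base SI dimensions:
  434 s^-1·N·m:  N·m·s⁻¹ = kg·m·s⁻²·m·s⁻¹ = kg·m²·s⁻³
  41.501 A·V:  V·A = J·C⁻¹·A = kg·m²·s⁻³
  216 J/s:  J·s⁻¹ = N·m·s⁻¹ = kg·m²·s⁻³
  (86.0 m^3 s^-1) × (23.14 kg m^-1 s^-2):  [m³·s⁻¹] · [kg·m⁻¹·s⁻²] = kg·m²·s⁻³
  (895 Pa·m³) / (750 Hz⁻¹):  [kg·m²·s⁻²] / [s] = kg·m²·s⁻³
Every term reduces to kg·m²·s⁻³.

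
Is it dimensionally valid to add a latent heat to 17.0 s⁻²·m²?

Yes

Work out the base dimensions of each:
  a latent heat:  [latent heat] = m²·s⁻²
  17.0 s⁻²·m²:  m²·s⁻²
Both are m²·s⁻², so they have the same dimensions and can be added.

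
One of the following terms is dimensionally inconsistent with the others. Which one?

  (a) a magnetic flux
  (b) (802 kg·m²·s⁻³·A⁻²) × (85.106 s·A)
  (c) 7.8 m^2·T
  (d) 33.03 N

(d)

Dimensions:
  (a) [magnetic flux] = kg·m²·s⁻²·A⁻¹
  (b) [kg·m²·s⁻³·A⁻²] · [s·A] = kg·m²·s⁻²·A⁻¹
  (c) T·m² = Wb·m⁻²·m² = kg·m²·s⁻²·A⁻¹
  (d) N = kg·m·s⁻²
All reduce to kg·m²·s⁻²·A⁻¹ except (d), which is kg·m·s⁻².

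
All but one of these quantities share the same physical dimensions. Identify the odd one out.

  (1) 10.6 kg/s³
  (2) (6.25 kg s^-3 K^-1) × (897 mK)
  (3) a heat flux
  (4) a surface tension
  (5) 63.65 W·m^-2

Work out the base dimensions of each:
  (1) kg·s⁻³
  (2) [kg·s⁻³·K⁻¹] · [K] = kg·s⁻³
  (3) [heat flux] = kg·s⁻³
  (4) [surface tension] = kg·s⁻²
  (5) W·m⁻² = J·s⁻¹·m⁻² = kg·s⁻³
All reduce to kg·s⁻³ except (4), which is kg·s⁻².

(4)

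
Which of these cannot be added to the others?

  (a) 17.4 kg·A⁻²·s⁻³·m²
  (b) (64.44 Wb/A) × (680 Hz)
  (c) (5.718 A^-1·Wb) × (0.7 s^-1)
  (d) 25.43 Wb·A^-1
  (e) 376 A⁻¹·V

(d)

Expand each in SI base units:
  (a) kg·m²·s⁻³·A⁻²
  (b) [kg·m²·s⁻²·A⁻²] · [s⁻¹] = kg·m²·s⁻³·A⁻²
  (c) [kg·m²·s⁻²·A⁻²] · [s⁻¹] = kg·m²·s⁻³·A⁻²
  (d) Wb·A⁻¹ = V·s·A⁻¹ = kg·m²·s⁻²·A⁻²
  (e) V·A⁻¹ = J·C⁻¹·A⁻¹ = kg·m²·s⁻³·A⁻²
All reduce to kg·m²·s⁻³·A⁻² except (d), which is kg·m²·s⁻²·A⁻².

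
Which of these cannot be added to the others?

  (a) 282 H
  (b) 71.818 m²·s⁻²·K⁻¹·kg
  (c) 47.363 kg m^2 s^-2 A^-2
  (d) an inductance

Dimensions:
  (a) H = V·s·A⁻¹ = kg·m²·s⁻²·A⁻²
  (b) kg·m²·s⁻²·K⁻¹
  (c) kg·m²·s⁻²·A⁻²
  (d) [inductance] = kg·m²·s⁻²·A⁻²
All reduce to kg·m²·s⁻²·A⁻² except (b), which is kg·m²·s⁻²·K⁻¹.

(b)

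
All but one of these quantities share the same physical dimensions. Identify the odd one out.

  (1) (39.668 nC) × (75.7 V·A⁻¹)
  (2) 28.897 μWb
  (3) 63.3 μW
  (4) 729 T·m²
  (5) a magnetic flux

(3)

Work out the base dimensions of each:
  (1) [s·A] · [kg·m²·s⁻³·A⁻²] = kg·m²·s⁻²·A⁻¹
  (2) Wb = V·s = kg·m²·s⁻²·A⁻¹
  (3) W = J·s⁻¹ = kg·m²·s⁻³
  (4) T·m² = Wb·m⁻²·m² = kg·m²·s⁻²·A⁻¹
  (5) [magnetic flux] = kg·m²·s⁻²·A⁻¹
All reduce to kg·m²·s⁻²·A⁻¹ except (3), which is kg·m²·s⁻³.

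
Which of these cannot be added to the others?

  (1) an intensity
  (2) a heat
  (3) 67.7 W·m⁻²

Expand each in SI base units:
  (1) [intensity] = kg·s⁻³
  (2) [heat] = kg·m²·s⁻²
  (3) W·m⁻² = J·s⁻¹·m⁻² = kg·s⁻³
All reduce to kg·s⁻³ except (2), which is kg·m²·s⁻².

(2)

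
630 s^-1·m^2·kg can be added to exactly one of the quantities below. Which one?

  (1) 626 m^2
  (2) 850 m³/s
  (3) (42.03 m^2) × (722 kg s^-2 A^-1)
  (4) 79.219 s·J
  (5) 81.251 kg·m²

(4)

Reference: kg·m²·s⁻¹.
Each option:
  (1) m²
  (2) m³·s⁻¹
  (3) [m²] · [kg·s⁻²·A⁻¹] = kg·m²·s⁻²·A⁻¹
  (4) J·s = N·m·s = kg·m²·s⁻¹  ← same
  (5) kg·m²
Only (4) matches kg·m²·s⁻¹.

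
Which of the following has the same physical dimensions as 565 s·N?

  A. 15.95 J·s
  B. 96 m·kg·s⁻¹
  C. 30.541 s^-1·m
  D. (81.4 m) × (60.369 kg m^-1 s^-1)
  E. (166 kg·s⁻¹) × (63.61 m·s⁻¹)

B.

Reference: N·s = kg·m·s⁻²·s = kg·m·s⁻¹.
Each option:
  A. J·s = N·m·s = kg·m²·s⁻¹
  B. kg·m·s⁻¹  ← same
  C. m·s⁻¹
  D. [m] · [kg·m⁻¹·s⁻¹] = kg·s⁻¹
  E. [kg·s⁻¹] · [m·s⁻¹] = kg·m·s⁻²
Only B. matches kg·m·s⁻¹.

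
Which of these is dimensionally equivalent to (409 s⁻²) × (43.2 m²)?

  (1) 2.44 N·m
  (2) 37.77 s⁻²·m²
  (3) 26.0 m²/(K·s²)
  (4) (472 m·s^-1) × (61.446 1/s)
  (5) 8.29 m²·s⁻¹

Reference: [s⁻²] · [m²] = m²·s⁻².
Each option:
  (1) N·m = kg·m·s⁻²·m = kg·m²·s⁻²
  (2) m²·s⁻²  ← same
  (3) m²·s⁻²·K⁻¹
  (4) [m·s⁻¹] · [s⁻¹] = m·s⁻²
  (5) m²·s⁻¹
Only (2) matches m²·s⁻².

(2)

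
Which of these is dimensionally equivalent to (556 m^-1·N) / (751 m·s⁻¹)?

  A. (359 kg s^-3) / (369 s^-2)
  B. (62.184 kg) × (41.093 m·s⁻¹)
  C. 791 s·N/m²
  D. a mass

C.

Reference: [kg·s⁻²] / [m·s⁻¹] = kg·m⁻¹·s⁻¹.
Each option:
  A. [kg·s⁻³] / [s⁻²] = kg·s⁻¹
  B. [kg] · [m·s⁻¹] = kg·m·s⁻¹
  C. N·s·m⁻² = kg·m·s⁻²·s·m⁻² = kg·m⁻¹·s⁻¹  ← same
  D. [mass] = kg
Only C. matches kg·m⁻¹·s⁻¹.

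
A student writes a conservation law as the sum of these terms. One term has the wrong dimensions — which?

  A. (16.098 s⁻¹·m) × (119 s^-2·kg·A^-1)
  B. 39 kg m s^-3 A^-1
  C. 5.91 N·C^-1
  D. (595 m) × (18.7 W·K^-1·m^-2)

Reduce each to base SI dimensions:
  A. [m·s⁻¹] · [kg·s⁻²·A⁻¹] = kg·m·s⁻³·A⁻¹
  B. kg·m·s⁻³·A⁻¹
  C. N·C⁻¹ = kg·m·s⁻²·(s·A)⁻¹ = kg·m·s⁻³·A⁻¹
  D. [m] · [kg·s⁻³·K⁻¹] = kg·m·s⁻³·K⁻¹
All reduce to kg·m·s⁻³·A⁻¹ except D., which is kg·m·s⁻³·K⁻¹.

D.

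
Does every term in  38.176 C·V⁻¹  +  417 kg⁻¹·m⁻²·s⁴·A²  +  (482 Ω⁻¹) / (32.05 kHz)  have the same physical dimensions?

Yes

Work out the base dimensions of each:
  38.176 C·V⁻¹:  C·V⁻¹ = s·A·(J·C⁻¹)⁻¹ = kg⁻¹·m⁻²·s⁴·A²
  417 kg⁻¹·m⁻²·s⁴·A²:  kg⁻¹·m⁻²·s⁴·A²
  (482 Ω⁻¹) / (32.05 kHz):  [kg⁻¹·m⁻²·s³·A²] / [s⁻¹] = kg⁻¹·m⁻²·s⁴·A²
Every term reduces to kg⁻¹·m⁻²·s⁴·A².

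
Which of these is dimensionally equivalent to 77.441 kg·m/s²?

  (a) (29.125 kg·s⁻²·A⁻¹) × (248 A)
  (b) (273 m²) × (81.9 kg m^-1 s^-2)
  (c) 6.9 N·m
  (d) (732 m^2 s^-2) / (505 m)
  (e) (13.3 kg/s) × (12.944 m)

(b)

Reference: kg·m·s⁻².
Each option:
  (a) [kg·s⁻²·A⁻¹] · [A] = kg·s⁻²
  (b) [m²] · [kg·m⁻¹·s⁻²] = kg·m·s⁻²  ← same
  (c) N·m = kg·m·s⁻²·m = kg·m²·s⁻²
  (d) [m²·s⁻²] / [m] = m·s⁻²
  (e) [kg·s⁻¹] · [m] = kg·m·s⁻¹
Only (b) matches kg·m·s⁻².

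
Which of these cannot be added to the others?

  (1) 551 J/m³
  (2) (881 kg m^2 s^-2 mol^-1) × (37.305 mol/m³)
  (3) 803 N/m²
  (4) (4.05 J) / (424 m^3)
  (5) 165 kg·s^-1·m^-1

Reduce each to base SI dimensions:
  (1) J·m⁻³ = N·m·m⁻³ = kg·m⁻¹·s⁻²
  (2) [kg·m²·s⁻²·mol⁻¹] · [m⁻³·mol] = kg·m⁻¹·s⁻²
  (3) N·m⁻² = kg·m·s⁻²·m⁻² = kg·m⁻¹·s⁻²
  (4) [kg·m²·s⁻²] / [m³] = kg·m⁻¹·s⁻²
  (5) kg·m⁻¹·s⁻¹
All reduce to kg·m⁻¹·s⁻² except (5), which is kg·m⁻¹·s⁻¹.

(5)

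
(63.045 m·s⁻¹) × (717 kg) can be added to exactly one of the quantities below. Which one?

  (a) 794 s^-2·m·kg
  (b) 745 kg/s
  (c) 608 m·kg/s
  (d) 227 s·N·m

(c)

Reference: [m·s⁻¹] · [kg] = kg·m·s⁻¹.
Each option:
  (a) kg·m·s⁻²
  (b) kg·s⁻¹
  (c) kg·m·s⁻¹  ← same
  (d) N·m·s = kg·m·s⁻²·m·s = kg·m²·s⁻¹
Only (c) matches kg·m·s⁻¹.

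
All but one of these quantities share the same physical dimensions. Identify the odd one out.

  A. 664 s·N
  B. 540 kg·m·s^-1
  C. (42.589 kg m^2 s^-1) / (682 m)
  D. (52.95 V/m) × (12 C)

D.

Expand each in SI base units:
  A. N·s = kg·m·s⁻²·s = kg·m·s⁻¹
  B. kg·m·s⁻¹
  C. [kg·m²·s⁻¹] / [m] = kg·m·s⁻¹
  D. [kg·m·s⁻³·A⁻¹] · [s·A] = kg·m·s⁻²
All reduce to kg·m·s⁻¹ except D., which is kg·m·s⁻².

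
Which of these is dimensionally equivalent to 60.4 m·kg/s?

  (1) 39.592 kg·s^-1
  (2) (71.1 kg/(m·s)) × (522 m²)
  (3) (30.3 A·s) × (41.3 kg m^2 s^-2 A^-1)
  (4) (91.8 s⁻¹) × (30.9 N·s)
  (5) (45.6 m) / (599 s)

(2)

Reference: kg·m·s⁻¹.
Each option:
  (1) kg·s⁻¹
  (2) [kg·m⁻¹·s⁻¹] · [m²] = kg·m·s⁻¹  ← same
  (3) [s·A] · [kg·m²·s⁻²·A⁻¹] = kg·m²·s⁻¹
  (4) [s⁻¹] · [kg·m·s⁻¹] = kg·m·s⁻²
  (5) [m] / [s] = m·s⁻¹
Only (2) matches kg·m·s⁻¹.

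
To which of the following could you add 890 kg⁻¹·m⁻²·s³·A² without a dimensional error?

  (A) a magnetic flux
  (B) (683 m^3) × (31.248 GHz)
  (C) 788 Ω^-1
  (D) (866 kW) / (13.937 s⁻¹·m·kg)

(C)

Reference: kg⁻¹·m⁻²·s³·A².
Each option:
  (A) [magnetic flux] = kg·m²·s⁻²·A⁻¹
  (B) [m³] · [s⁻¹] = m³·s⁻¹
  (C) Ω⁻¹ = (V·A⁻¹)⁻¹ = kg⁻¹·m⁻²·s³·A²  ← same
  (D) [kg·m²·s⁻³] / [kg·m·s⁻¹] = m·s⁻²
Only (C) matches kg⁻¹·m⁻²·s³·A².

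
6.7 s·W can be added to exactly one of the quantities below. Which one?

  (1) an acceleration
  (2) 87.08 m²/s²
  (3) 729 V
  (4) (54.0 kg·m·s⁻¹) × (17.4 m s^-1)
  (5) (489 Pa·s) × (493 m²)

(4)

Reference: W·s = J·s⁻¹·s = kg·m²·s⁻².
Each option:
  (1) [acceleration] = m·s⁻²
  (2) m²·s⁻²
  (3) V = J·C⁻¹ = kg·m²·s⁻³·A⁻¹
  (4) [kg·m·s⁻¹] · [m·s⁻¹] = kg·m²·s⁻²  ← same
  (5) [kg·m⁻¹·s⁻¹] · [m²] = kg·m·s⁻¹
Only (4) matches kg·m²·s⁻².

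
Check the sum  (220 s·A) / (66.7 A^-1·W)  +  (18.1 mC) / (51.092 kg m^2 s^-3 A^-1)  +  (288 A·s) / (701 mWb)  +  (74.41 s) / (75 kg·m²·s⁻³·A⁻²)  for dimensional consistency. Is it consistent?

No

Dimensions:
  (220 s·A) / (66.7 A^-1·W):  [s·A] / [kg·m²·s⁻³·A⁻¹] = kg⁻¹·m⁻²·s⁴·A²
  (18.1 mC) / (51.092 kg m^2 s^-3 A^-1):  [s·A] / [kg·m²·s⁻³·A⁻¹] = kg⁻¹·m⁻²·s⁴·A²
  (288 A·s) / (701 mWb):  [s·A] / [kg·m²·s⁻²·A⁻¹] = kg⁻¹·m⁻²·s³·A²
  (74.41 s) / (75 kg·m²·s⁻³·A⁻²):  [s] / [kg·m²·s⁻³·A⁻²] = kg⁻¹·m⁻²·s⁴·A²
The terms do not share a single dimension (kg⁻¹·m⁻²·s³·A² vs kg⁻¹·m⁻²·s⁴·A²).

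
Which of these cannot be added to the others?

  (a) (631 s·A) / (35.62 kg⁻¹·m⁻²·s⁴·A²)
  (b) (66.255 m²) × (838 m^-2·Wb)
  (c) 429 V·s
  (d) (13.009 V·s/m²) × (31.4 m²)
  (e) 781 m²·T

(a)

Expand each in SI base units:
  (a) [s·A] / [kg⁻¹·m⁻²·s⁴·A²] = kg·m²·s⁻³·A⁻¹
  (b) [m²] · [kg·s⁻²·A⁻¹] = kg·m²·s⁻²·A⁻¹
  (c) V·s = J·C⁻¹·s = kg·m²·s⁻²·A⁻¹
  (d) [kg·s⁻²·A⁻¹] · [m²] = kg·m²·s⁻²·A⁻¹
  (e) T·m² = Wb·m⁻²·m² = kg·m²·s⁻²·A⁻¹
All reduce to kg·m²·s⁻²·A⁻¹ except (a), which is kg·m²·s⁻³·A⁻¹.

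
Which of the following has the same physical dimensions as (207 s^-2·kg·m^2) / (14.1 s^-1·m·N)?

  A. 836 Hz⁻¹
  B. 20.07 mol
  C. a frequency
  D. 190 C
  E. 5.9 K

Reference: [kg·m²·s⁻²] / [kg·m²·s⁻³] = s.
Each option:
  A. Hz⁻¹ = (s⁻¹)⁻¹ = s  ← same
  B. mol
  C. [frequency] = s⁻¹
  D. C = s·A
  E. K
Only A. matches s.

A.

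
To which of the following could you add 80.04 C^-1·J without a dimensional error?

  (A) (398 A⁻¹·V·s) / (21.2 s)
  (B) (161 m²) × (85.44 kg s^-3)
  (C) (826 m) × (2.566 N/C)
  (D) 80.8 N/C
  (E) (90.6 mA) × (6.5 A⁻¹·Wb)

(C)

Reference: J·C⁻¹ = N·m·(s·A)⁻¹ = kg·m²·s⁻³·A⁻¹.
Each option:
  (A) [kg·m²·s⁻²·A⁻²] / [s] = kg·m²·s⁻³·A⁻²
  (B) [m²] · [kg·s⁻³] = kg·m²·s⁻³
  (C) [m] · [kg·m·s⁻³·A⁻¹] = kg·m²·s⁻³·A⁻¹  ← same
  (D) N·C⁻¹ = kg·m·s⁻²·(s·A)⁻¹ = kg·m·s⁻³·A⁻¹
  (E) [A] · [kg·m²·s⁻²·A⁻²] = kg·m²·s⁻²·A⁻¹
Only (C) matches kg·m²·s⁻³·A⁻¹.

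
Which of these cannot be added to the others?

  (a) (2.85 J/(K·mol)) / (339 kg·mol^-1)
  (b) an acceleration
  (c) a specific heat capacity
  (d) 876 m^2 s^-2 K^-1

(b)

Dimensions:
  (a) [kg·m²·s⁻²·K⁻¹·mol⁻¹] / [kg·mol⁻¹] = m²·s⁻²·K⁻¹
  (b) [acceleration] = m·s⁻²
  (c) [specific heat capacity] = m²·s⁻²·K⁻¹
  (d) m²·s⁻²·K⁻¹
All reduce to m²·s⁻²·K⁻¹ except (b), which is m·s⁻².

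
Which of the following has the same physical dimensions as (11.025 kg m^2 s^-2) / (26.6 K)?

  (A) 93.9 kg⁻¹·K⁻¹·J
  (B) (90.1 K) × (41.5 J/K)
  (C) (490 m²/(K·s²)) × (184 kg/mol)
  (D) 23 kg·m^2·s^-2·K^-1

Reference: [kg·m²·s⁻²] / [K] = kg·m²·s⁻²·K⁻¹.
Each option:
  (A) J·kg⁻¹·K⁻¹ = N·m·kg⁻¹·K⁻¹ = m²·s⁻²·K⁻¹
  (B) [K] · [kg·m²·s⁻²·K⁻¹] = kg·m²·s⁻²
  (C) [m²·s⁻²·K⁻¹] · [kg·mol⁻¹] = kg·m²·s⁻²·K⁻¹·mol⁻¹
  (D) kg·m²·s⁻²·K⁻¹  ← same
Only (D) matches kg·m²·s⁻²·K⁻¹.

(D)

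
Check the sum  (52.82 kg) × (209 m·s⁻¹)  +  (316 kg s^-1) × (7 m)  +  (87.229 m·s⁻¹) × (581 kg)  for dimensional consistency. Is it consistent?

Reduce each to base SI dimensions:
  (52.82 kg) × (209 m·s⁻¹):  [kg] · [m·s⁻¹] = kg·m·s⁻¹
  (316 kg s^-1) × (7 m):  [kg·s⁻¹] · [m] = kg·m·s⁻¹
  (87.229 m·s⁻¹) × (581 kg):  [m·s⁻¹] · [kg] = kg·m·s⁻¹
Every term reduces to kg·m·s⁻¹.

Yes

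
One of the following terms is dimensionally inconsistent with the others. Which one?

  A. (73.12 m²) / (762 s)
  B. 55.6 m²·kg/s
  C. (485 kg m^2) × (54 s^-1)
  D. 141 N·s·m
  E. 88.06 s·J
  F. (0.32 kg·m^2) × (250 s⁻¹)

A.

Work out the base dimensions of each:
  A. [m²] / [s] = m²·s⁻¹
  B. kg·m²·s⁻¹
  C. [kg·m²] · [s⁻¹] = kg·m²·s⁻¹
  D. N·m·s = kg·m·s⁻²·m·s = kg·m²·s⁻¹
  E. J·s = N·m·s = kg·m²·s⁻¹
  F. [kg·m²] · [s⁻¹] = kg·m²·s⁻¹
All reduce to kg·m²·s⁻¹ except A., which is m²·s⁻¹.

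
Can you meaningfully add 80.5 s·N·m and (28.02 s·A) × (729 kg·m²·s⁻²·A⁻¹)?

Work out the base dimensions of each:
  80.5 s·N·m:  N·m·s = kg·m·s⁻²·m·s = kg·m²·s⁻¹
  (28.02 s·A) × (729 kg·m²·s⁻²·A⁻¹):  [s·A] · [kg·m²·s⁻²·A⁻¹] = kg·m²·s⁻¹
Both are kg·m²·s⁻¹, so they have the same dimensions and can be added.

Yes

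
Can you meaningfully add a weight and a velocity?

No

Work out the base dimensions of each:
  a weight:  [weight] = kg·m·s⁻²
  a velocity:  [velocity] = m·s⁻¹
kg·m·s⁻² ≠ m·s⁻¹, so they cannot be added.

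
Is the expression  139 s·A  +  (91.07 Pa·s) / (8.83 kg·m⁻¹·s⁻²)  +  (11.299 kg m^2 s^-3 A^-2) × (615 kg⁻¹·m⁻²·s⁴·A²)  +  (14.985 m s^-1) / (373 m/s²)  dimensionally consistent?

No

Reduce each to base SI dimensions:
  139 s·A:  A·s = s·A
  (91.07 Pa·s) / (8.83 kg·m⁻¹·s⁻²):  [kg·m⁻¹·s⁻¹] / [kg·m⁻¹·s⁻²] = s
  (11.299 kg m^2 s^-3 A^-2) × (615 kg⁻¹·m⁻²·s⁴·A²):  [kg·m²·s⁻³·A⁻²] · [kg⁻¹·m⁻²·s⁴·A²] = s
  (14.985 m s^-1) / (373 m/s²):  [m·s⁻¹] / [m·s⁻²] = s
The terms do not share a single dimension (s vs s·A).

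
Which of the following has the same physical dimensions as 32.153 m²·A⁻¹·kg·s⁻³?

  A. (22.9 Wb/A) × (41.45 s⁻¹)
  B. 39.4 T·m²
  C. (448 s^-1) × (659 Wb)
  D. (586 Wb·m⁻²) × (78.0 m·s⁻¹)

C.

Reference: kg·m²·s⁻³·A⁻¹.
Each option:
  A. [kg·m²·s⁻²·A⁻²] · [s⁻¹] = kg·m²·s⁻³·A⁻²
  B. T·m² = Wb·m⁻²·m² = kg·m²·s⁻²·A⁻¹
  C. [s⁻¹] · [kg·m²·s⁻²·A⁻¹] = kg·m²·s⁻³·A⁻¹  ← same
  D. [kg·s⁻²·A⁻¹] · [m·s⁻¹] = kg·m·s⁻³·A⁻¹
Only C. matches kg·m²·s⁻³·A⁻¹.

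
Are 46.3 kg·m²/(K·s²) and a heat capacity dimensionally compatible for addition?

Yes

In SI base units:
  46.3 kg·m²/(K·s²):  kg·m²·s⁻²·K⁻¹
  a heat capacity:  [heat capacity] = kg·m²·s⁻²·K⁻¹
Both are kg·m²·s⁻²·K⁻¹, so they have the same dimensions and can be added.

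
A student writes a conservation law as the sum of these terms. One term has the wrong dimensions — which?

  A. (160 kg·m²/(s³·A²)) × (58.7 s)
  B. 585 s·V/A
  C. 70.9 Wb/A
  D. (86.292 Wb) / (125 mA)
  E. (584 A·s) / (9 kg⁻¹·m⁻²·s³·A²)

Work out the base dimensions of each:
  A. [kg·m²·s⁻³·A⁻²] · [s] = kg·m²·s⁻²·A⁻²
  B. V·s·A⁻¹ = J·C⁻¹·s·A⁻¹ = kg·m²·s⁻²·A⁻²
  C. Wb·A⁻¹ = V·s·A⁻¹ = kg·m²·s⁻²·A⁻²
  D. [kg·m²·s⁻²·A⁻¹] / [A] = kg·m²·s⁻²·A⁻²
  E. [s·A] / [kg⁻¹·m⁻²·s³·A²] = kg·m²·s⁻²·A⁻¹
All reduce to kg·m²·s⁻²·A⁻² except E., which is kg·m²·s⁻²·A⁻¹.

E.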